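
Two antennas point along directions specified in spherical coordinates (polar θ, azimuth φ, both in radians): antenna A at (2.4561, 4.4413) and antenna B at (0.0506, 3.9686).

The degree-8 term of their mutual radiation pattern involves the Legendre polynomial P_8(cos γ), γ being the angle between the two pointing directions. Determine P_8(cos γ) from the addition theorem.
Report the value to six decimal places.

Addition theorem: P_8(cos γ) = (4π/17) Σ_m Y*_{lm}(Ω₁) Y_{lm}(Ω₂), m = −8…8:
  m=-8: Y*=-0.00748 - 0.01099j  Y=0.00000 - 0.00000j  product -0.00000 - 0.00000j
  m=-7: Y*=-0.06159 + 0.02088j  Y=-0.00000 - 0.00000j  product 0.00000 + 0.00000j
  m=-6: Y*=0.01078 + 0.19325j  Y=0.00000 + 0.00000j  product -0.00000 + 0.00000j
  m=-5: Y*=0.37442 + 0.08190j  Y=0.00000 - 0.00000j  product 0.00000 - 0.00000j
  m=-4: Y*=0.22251 - 0.42077j  Y=-0.00009 + 0.00001j  product -0.00001 + 0.00004j
  m=-3: Y*=-0.17751 - 0.16788j  Y=0.00141 + 0.00110j  product -0.00007 - 0.00043j
  m=-2: Y*=0.19974 - 0.12032j  Y=-0.00216 - 0.02594j  product -0.00355 - 0.00492j
  m=-1: Y*=-0.10003 - 0.35992j  Y=-0.16523 + 0.17959j  product 0.08117 + 0.04151j
  m=+0: Y*=0.12226 + 0.00000j  Y=1.11011 + 0.00000j  product 0.13572 + 0.00000j
  m=+1: Y*=0.10003 - 0.35992j  Y=0.16523 + 0.17959j  product 0.08117 - 0.04151j
  m=+2: Y*=0.19974 + 0.12032j  Y=-0.00216 + 0.02594j  product -0.00355 + 0.00492j
  m=+3: Y*=0.17751 - 0.16788j  Y=-0.00141 + 0.00110j  product -0.00007 + 0.00043j
  m=+4: Y*=0.22251 + 0.42077j  Y=-0.00009 - 0.00001j  product -0.00001 - 0.00004j
  m=+5: Y*=-0.37442 + 0.08190j  Y=-0.00000 - 0.00000j  product 0.00000 + 0.00000j
  m=+6: Y*=0.01078 - 0.19325j  Y=0.00000 - 0.00000j  product -0.00000 - 0.00000j
  m=+7: Y*=0.06159 + 0.02088j  Y=0.00000 - 0.00000j  product 0.00000 - 0.00000j
  m=+8: Y*=-0.00748 + 0.01099j  Y=0.00000 + 0.00000j  product -0.00000 + 0.00000j
Accumulated sum 0.29078 - 0.00000j; after 4π/(2l+1) scaling, 0.21495 - 0.00000j ⇒ P_8 = 0.214945

0.214945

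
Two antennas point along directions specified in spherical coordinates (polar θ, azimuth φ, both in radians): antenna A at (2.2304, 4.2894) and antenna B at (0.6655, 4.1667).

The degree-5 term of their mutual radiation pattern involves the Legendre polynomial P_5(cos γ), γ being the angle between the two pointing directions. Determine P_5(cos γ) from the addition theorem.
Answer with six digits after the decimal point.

0.004177

Expand P_5 via completeness: Σ_{m} conj(Y_{5,m}) at Ω₁ times Y_{5,m} at Ω₂ —
  m=-5: Y*=(-0.122371, 0.074045)  Y=(-0.016724, -0.038150)  product (0.004871, 0.003430)
  m=-4: Y*=(0.042392, 0.348171)  Y=(-0.096401, 0.137355)  product (-0.051910, -0.027741)
  m=-3: Y*=(0.387897, 0.120769)  Y=(0.371246, 0.024639)  product (0.141030, 0.054392)
  m=-2: Y*=(0.054430, -0.061460)  Y=(-0.200738, -0.386130)  product (-0.034658, -0.008680)
  m=-1: Y*=(0.134640, 0.299093)  Y=(-0.038737, 0.063797)  product (-0.024297, -0.002996)
  m=+0: Y*=(0.172191, -0.000000)  Y=(-0.385716, 0.000000)  product (-0.066417, 0.000000)
  m=+1: Y*=(-0.134640, 0.299093)  Y=(0.038737, 0.063797)  product (-0.024297, 0.002996)
  m=+2: Y*=(0.054430, 0.061460)  Y=(-0.200738, 0.386130)  product (-0.034658, 0.008680)
  m=+3: Y*=(-0.387897, 0.120769)  Y=(-0.371246, 0.024639)  product (0.141030, -0.054392)
  m=+4: Y*=(0.042392, -0.348171)  Y=(-0.096401, -0.137355)  product (-0.051910, 0.027741)
  m=+5: Y*=(0.122371, 0.074045)  Y=(0.016724, -0.038150)  product (0.004871, -0.003430)
Total Σ_m = (0.003657, 0.000000). Multiply by 1.142397: (0.004177, 0.000000). P_5(cos γ) = 0.004177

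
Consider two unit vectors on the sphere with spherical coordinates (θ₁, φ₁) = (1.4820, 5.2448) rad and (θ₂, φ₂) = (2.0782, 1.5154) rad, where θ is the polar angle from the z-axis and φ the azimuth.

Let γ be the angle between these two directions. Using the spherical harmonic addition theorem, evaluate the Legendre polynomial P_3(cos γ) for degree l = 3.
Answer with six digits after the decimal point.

Expand P_3 via completeness: Σ_{m} conj(Y_{3,m}) at Ω₁ times Y_{3,m} at Ω₂ —
  m=-3: (-0.412168, -0.010899) × (-0.046081, 0.274721) = (0.021987, -0.112729)  (running Σ = (0.021987, -0.112729))
  m=-2: (-0.043579, -0.078650) × (0.377017, 0.041942) = (-0.013131, -0.031480)  (running Σ = (0.008856, -0.144209))
  m=-1: (-0.156979, 0.266445) × (0.002824, -0.050918) = (0.013124, 0.008745)  (running Σ = (0.021979, -0.135464))
  m=0: (-0.097978, -0.000000) × (0.329922, 0.000000) = (-0.032325, -0.000000)  (running Σ = (-0.010346, -0.135464))
  m=1: (0.156979, 0.266445) × (-0.002824, -0.050918) = (0.013124, -0.008745)  (running Σ = (0.002778, -0.144209))
  m=2: (-0.043579, 0.078650) × (0.377017, -0.041942) = (-0.013131, 0.031480)  (running Σ = (-0.010353, -0.112729))
  m=3: (0.412168, -0.010899) × (0.046081, 0.274721) = (0.021987, 0.112729)  (running Σ = (0.011634, 0.000000))
Total Σ_m = (0.011634, 0.000000). Multiply by 1.795196: (0.020885, 0.000000). P_3(cos γ) = 0.020885

0.020885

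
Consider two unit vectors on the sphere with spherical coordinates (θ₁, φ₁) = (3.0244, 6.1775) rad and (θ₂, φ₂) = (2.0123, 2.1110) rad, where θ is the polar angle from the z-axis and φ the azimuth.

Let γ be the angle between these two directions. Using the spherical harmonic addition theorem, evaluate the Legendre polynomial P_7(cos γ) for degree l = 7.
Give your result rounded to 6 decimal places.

-0.108186

Expand P_7 via completeness: Σ_{m} conj(Y_{7,m}) at Ω₁ times Y_{7,m} at Ω₂ —
  term(m=-7) = -0.000000-0.000000i   from Y*(Ω₁)=+0.000000-0.000000i, Y(Ω₂)=-0.147426-0.198077i
  term(m=-6) = +0.000002-0.000001i   from Y*(Ω₁)=-0.000004+0.000003i, Y(Ω₂)=-0.434480+0.043431i
  term(m=-5) = +0.000003+0.000029i   from Y*(Ω₁)=+0.000082-0.000048i, Y(Ω₂)=-0.129845+0.275398i
  term(m=-4) = +0.000149+0.000093i   from Y*(Ω₁)=-0.001220+0.000549i, Y(Ω₂)=-0.073021-0.109055i
  term(m=-3) = -0.004453+0.001711i   from Y*(Ω₁)=+0.012942-0.004247i, Y(Ω₂)=-0.349781+0.017439i
  term(m=-2) = +0.000463-0.001614i   from Y*(Ω₁)=-0.094756+0.020332i, Y(Ω₂)=-0.008162+0.015287i
  term(m=-1) = -0.087062-0.115507i   from Y*(Ω₁)=+0.432542-0.045884i, Y(Ω₂)=-0.171027-0.285185i
  term(m=+0) = +0.052661+0.000000i   from Y*(Ω₁)=-0.892248-0.000000i, Y(Ω₂)=-0.059021+0.000000i
  term(m=+1) = -0.087062+0.115507i   from Y*(Ω₁)=-0.432542-0.045884i, Y(Ω₂)=+0.171027-0.285185i
  term(m=+2) = +0.000463+0.001614i   from Y*(Ω₁)=-0.094756-0.020332i, Y(Ω₂)=-0.008162-0.015287i
  term(m=+3) = -0.004453-0.001711i   from Y*(Ω₁)=-0.012942-0.004247i, Y(Ω₂)=+0.349781+0.017439i
  term(m=+4) = +0.000149-0.000093i   from Y*(Ω₁)=-0.001220-0.000549i, Y(Ω₂)=-0.073021+0.109055i
  term(m=+5) = +0.000003-0.000029i   from Y*(Ω₁)=-0.000082-0.000048i, Y(Ω₂)=+0.129845+0.275398i
  term(m=+6) = +0.000002+0.000001i   from Y*(Ω₁)=-0.000004-0.000003i, Y(Ω₂)=-0.434480-0.043431i
  term(m=+7) = -0.000000+0.000000i   from Y*(Ω₁)=-0.000000-0.000000i, Y(Ω₂)=+0.147426-0.198077i
Accumulated sum -0.129138+0.000000i; after 4π/(2l+1) scaling, -0.108186+0.000000i ⇒ P_7 = -0.108186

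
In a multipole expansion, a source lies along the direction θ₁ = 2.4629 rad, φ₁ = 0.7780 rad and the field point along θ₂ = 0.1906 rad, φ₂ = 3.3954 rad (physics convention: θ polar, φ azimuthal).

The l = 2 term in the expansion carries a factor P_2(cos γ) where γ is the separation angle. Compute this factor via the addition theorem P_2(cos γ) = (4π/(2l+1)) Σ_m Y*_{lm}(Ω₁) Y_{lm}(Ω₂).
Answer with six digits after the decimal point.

Term-by-term m-sum for l=2 (normalisation 4π/5 = 2.513274):
  m=-2: Y*=(0.002252, 0.152215)  Y=(0.012115, -0.006739)  product (0.001053, 0.001829)
  m=-1: Y*=(-0.268908, -0.264959)  Y=(-0.139103, 0.036084)  product (0.046967, 0.027153)
  m=+0: Y*=(0.257893, -0.000000)  Y=(0.596824, 0.000000)  product (0.153917, 0.000000)
  m=+1: Y*=(0.268908, -0.264959)  Y=(0.139103, 0.036084)  product (0.046967, -0.027153)
  m=+2: Y*=(0.002252, -0.152215)  Y=(0.012115, 0.006739)  product (0.001053, -0.001829)
Accumulated sum (0.249957, -0.000000); after 4π/(2l+1) scaling, (0.628209, -0.000000) ⇒ P_2 = 0.628209

0.628209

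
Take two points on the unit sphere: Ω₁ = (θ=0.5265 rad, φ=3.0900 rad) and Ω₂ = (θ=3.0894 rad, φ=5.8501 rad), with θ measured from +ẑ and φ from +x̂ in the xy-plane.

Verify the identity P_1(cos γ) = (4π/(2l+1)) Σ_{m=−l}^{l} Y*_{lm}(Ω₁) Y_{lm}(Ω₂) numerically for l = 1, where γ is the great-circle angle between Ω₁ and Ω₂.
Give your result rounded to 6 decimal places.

-0.887725

Expand P_1 via completeness: Σ_{m} conj(Y_{1,m}) at Ω₁ times Y_{1,m} at Ω₂ —
  m=-1: -0.173383+0.008953i × +0.016360+0.007564i = -0.002904-0.001165i  (running Σ = -0.002904-0.001165i)
  m=0: +0.422432-0.000000i × -0.487937+0.000000i = -0.206120+0.000000i  (running Σ = -0.209024-0.001165i)
  m=1: +0.173383+0.008953i × -0.016360+0.007564i = -0.002904+0.001165i  (running Σ = -0.211929+0.000000i)
Accumulated sum -0.211929+0.000000i; after 4π/(2l+1) scaling, -0.887725+0.000000i ⇒ P_1 = -0.887725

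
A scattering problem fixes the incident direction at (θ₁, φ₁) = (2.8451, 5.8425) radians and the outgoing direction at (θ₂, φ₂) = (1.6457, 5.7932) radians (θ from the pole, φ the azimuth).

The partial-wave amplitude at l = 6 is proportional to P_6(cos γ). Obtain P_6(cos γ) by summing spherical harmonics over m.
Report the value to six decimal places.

0.242755

Term-by-term m-sum for l=6 (normalisation 4π/13 = 0.966644):
  [-6]  conj(Y_{6,-6})(Ω₁) = -0.00026 - 0.00014j ; Y_{6,-6}(Ω₂) = -0.46539 + 0.09515j ; Δ = 0.00014 + 0.00004j
  [-5]  conj(Y_{6,-5})(Ω₁) = 0.00201 + 0.00275j ; Y_{6,-5}(Ω₂) = 0.09511 - 0.07876j ; Δ = 0.00041 + 0.00010j
  [-4]  conj(Y_{6,-4})(Ω₁) = -0.00449 - 0.02312j ; Y_{6,-4}(Ω₂) = 0.12560 - 0.30631j ; Δ = -0.00765 - 0.00153j
  [-3]  conj(Y_{6,-3})(Ω₁) = -0.02701 + 0.10633j ; Y_{6,-3}(Ω₂) = 0.01430 + 0.14131j ; Δ = -0.01541 - 0.00230j
  [-2]  conj(Y_{6,-2})(Ω₁) = 0.21475 - 0.26050j ; Y_{6,-2}(Ω₂) = 0.16241 + 0.24213j ; Δ = 0.09795 + 0.00969j
  [-1]  conj(Y_{6,-1})(Ω₁) = -0.53801 + 0.25374j ; Y_{6,-1}(Ω₂) = -0.13110 - 0.06992j ; Δ = 0.08828 + 0.00436j
  [+0]  conj(Y_{6,0})(Ω₁) = 0.27143 + 0.00000j ; Y_{6,0}(Ω₂) = -0.28109 + 0.00000j ; Δ = -0.07630 + 0.00000j
  [+1]  conj(Y_{6,1})(Ω₁) = 0.53801 + 0.25374j ; Y_{6,1}(Ω₂) = 0.13110 - 0.06992j ; Δ = 0.08828 - 0.00436j
  [+2]  conj(Y_{6,2})(Ω₁) = 0.21475 + 0.26050j ; Y_{6,2}(Ω₂) = 0.16241 - 0.24213j ; Δ = 0.09795 - 0.00969j
  [+3]  conj(Y_{6,3})(Ω₁) = 0.02701 + 0.10633j ; Y_{6,3}(Ω₂) = -0.01430 + 0.14131j ; Δ = -0.01541 + 0.00230j
  [+4]  conj(Y_{6,4})(Ω₁) = -0.00449 + 0.02312j ; Y_{6,4}(Ω₂) = 0.12560 + 0.30631j ; Δ = -0.00765 + 0.00153j
  [+5]  conj(Y_{6,5})(Ω₁) = -0.00201 + 0.00275j ; Y_{6,5}(Ω₂) = -0.09511 - 0.07876j ; Δ = 0.00041 - 0.00010j
  [+6]  conj(Y_{6,6})(Ω₁) = -0.00026 + 0.00014j ; Y_{6,6}(Ω₂) = -0.46539 - 0.09515j ; Δ = 0.00014 - 0.00004j
Accumulated sum 0.25113 - 0.00000j; after 4π/(2l+1) scaling, 0.24275 - 0.00000j ⇒ P_6 = 0.242755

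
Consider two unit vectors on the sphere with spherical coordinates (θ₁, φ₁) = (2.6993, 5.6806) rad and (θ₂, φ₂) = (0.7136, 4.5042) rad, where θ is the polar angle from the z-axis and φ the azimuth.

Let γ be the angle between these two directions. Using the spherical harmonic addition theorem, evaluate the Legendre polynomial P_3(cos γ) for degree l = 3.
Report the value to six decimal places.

0.386627

Summing Y*_{l m}(θ₁,φ₁)·Y_{l m}(θ₂,φ₂) over m ∈ [−3, 3]; prefactor 4π/(2·3+1) = 1.795196:
  term(m=-3) = (-0.003544, -0.001447)   from Y*(Ω₁)=(-0.007680, -0.031800), Y(Ω₂)=(0.068420, -0.094919)
  term(m=-2) = (0.039472, -0.039741)   from Y*(Ω₁)=(-0.060497, 0.158022), Y(Ω₂)=(-0.302749, -0.133886)
  term(m=-1) = (0.064420, 0.154779)   from Y*(Ω₁)=(0.351463, -0.241785), Y(Ω₂)=(-0.081227, 0.384506)
  term(m=+0) = (0.014672, 0.000000)   from Y*(Ω₁)=(-0.365606, -0.000000), Y(Ω₂)=(-0.040130, 0.000000)
  term(m=+1) = (0.064420, -0.154779)   from Y*(Ω₁)=(-0.351463, -0.241785), Y(Ω₂)=(0.081227, 0.384506)
  term(m=+2) = (0.039472, 0.039741)   from Y*(Ω₁)=(-0.060497, -0.158022), Y(Ω₂)=(-0.302749, 0.133886)
  term(m=+3) = (-0.003544, 0.001447)   from Y*(Ω₁)=(0.007680, -0.031800), Y(Ω₂)=(-0.068420, -0.094919)
Accumulated sum (0.215368, 0.000000); after 4π/(2l+1) scaling, (0.386627, 0.000000) ⇒ P_3 = 0.386627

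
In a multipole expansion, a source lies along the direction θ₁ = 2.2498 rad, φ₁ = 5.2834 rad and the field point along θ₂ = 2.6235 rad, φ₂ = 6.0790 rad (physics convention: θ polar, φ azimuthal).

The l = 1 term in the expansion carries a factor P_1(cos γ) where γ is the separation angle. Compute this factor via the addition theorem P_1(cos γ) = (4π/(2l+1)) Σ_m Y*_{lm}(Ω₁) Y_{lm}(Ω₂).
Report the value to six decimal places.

Summing Y*_{l m}(θ₁,φ₁)·Y_{l m}(θ₂,φ₂) over m ∈ [−1, 1]; prefactor 4π/(2·1+1) = 4.188790:
  term(m=-1) = (0.032195, -0.032858)   from Y*(Ω₁)=(0.145316, -0.226209), Y(Ω₂)=(0.167543, 0.034693)
  term(m=+0) = (0.130252, 0.000000)   from Y*(Ω₁)=(-0.306851, -0.000000), Y(Ω₂)=(-0.424481, 0.000000)
  term(m=+1) = (0.032195, 0.032858)   from Y*(Ω₁)=(-0.145316, -0.226209), Y(Ω₂)=(-0.167543, 0.034693)
Σ over m = (0.194642, 0.000000); ×(4π/3) → (0.815313, 0.000000). Real part: 0.815313

0.815313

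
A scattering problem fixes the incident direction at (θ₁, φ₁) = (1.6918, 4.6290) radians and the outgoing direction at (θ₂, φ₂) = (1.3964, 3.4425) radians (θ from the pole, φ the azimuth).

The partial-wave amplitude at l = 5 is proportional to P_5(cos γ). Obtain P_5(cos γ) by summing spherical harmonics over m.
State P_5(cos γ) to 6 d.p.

Addition theorem: P_5(cos γ) = (4π/11) Σ_m Y*_{lm}(Ω₁) Y_{lm}(Ω₂), m = −5…5:
  m=-5: (-0.181187, -0.409080) × (-0.028470, 0.429039) = (0.180670, -0.066090)  (running Σ = (0.180670, -0.066090))
  m=-4: (-0.162558, 0.056327) × (0.085997, -0.223597) = (-0.001385, 0.041192)  (running Σ = (0.179285, -0.024898))
  m=-3: (-0.072792, -0.284880) × (0.149233, -0.189112) = (-0.064737, -0.028748)  (running Σ = (0.114548, -0.053646))
  m=-2: (-0.190106, 0.032003) × (-0.213869, 0.146886) = (0.035957, -0.034768)  (running Σ = (0.150505, -0.088414))
  m=-1: (-0.021198, -0.253617) × (-0.180009, 0.055862) = (0.017983, 0.044469)  (running Σ = (0.168488, -0.043945))
  m=0: (-0.197544, -0.000000) × (0.262780, 0.000000) = (-0.051911, -0.000000)  (running Σ = (0.116577, -0.043945))
  m=1: (0.021198, -0.253617) × (0.180009, 0.055862) = (0.017983, -0.044469)  (running Σ = (0.134561, -0.088414))
  m=2: (-0.190106, -0.032003) × (-0.213869, -0.146886) = (0.035957, 0.034768)  (running Σ = (0.170518, -0.053646))
  m=3: (0.072792, -0.284880) × (-0.149233, -0.189112) = (-0.064737, 0.028748)  (running Σ = (0.105780, -0.024898))
  m=4: (-0.162558, -0.056327) × (0.085997, 0.223597) = (-0.001385, -0.041192)  (running Σ = (0.104395, -0.066090))
  m=5: (0.181187, -0.409080) × (0.028470, 0.429039) = (0.180670, 0.066090)  (running Σ = (0.285065, 0.000000))
Total Σ_m = (0.285065, 0.000000). Multiply by 1.142397: (0.325658, 0.000000). P_5(cos γ) = 0.325658

0.325658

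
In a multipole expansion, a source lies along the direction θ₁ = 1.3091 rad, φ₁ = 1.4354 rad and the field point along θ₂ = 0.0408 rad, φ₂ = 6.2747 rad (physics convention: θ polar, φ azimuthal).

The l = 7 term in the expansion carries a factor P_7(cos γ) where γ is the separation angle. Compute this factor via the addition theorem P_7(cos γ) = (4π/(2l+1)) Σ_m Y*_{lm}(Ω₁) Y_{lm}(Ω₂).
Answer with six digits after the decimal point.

Expand P_7 via completeness: Σ_{m} conj(Y_{7,m}) at Ω₁ times Y_{7,m} at Ω₂ —
  m=-7: Y*=(-0.318650, -0.228944)  Y=(0.000000, 0.000000)  product (-0.000000, -0.000000)
  m=-6: Y*=(-0.270444, 0.285446)  Y=(0.000000, 0.000000)  product (-0.000000, 0.000000)
  m=-5: Y*=(-0.025098, -0.031228)  Y=(0.000000, 0.000000)  product (-0.000000, -0.000000)
  m=-4: Y*=(-0.301673, 0.181482)  Y=(0.000020, 0.000001)  product (-0.000006, 0.000003)
  m=-3: Y*=(0.030615, 0.071179)  Y=(0.000598, 0.000015)  product (0.000017, 0.000043)
  m=-2: Y*=(-0.301254, 0.083632)  Y=(0.012406, 0.000211)  product (-0.003755, 0.000974)
  m=-1: Y*=(0.016217, 0.119041)  Y=(0.164869, 0.001399)  product (0.002507, 0.019649)
  m=+0: Y*=(-0.298413, -0.000000)  Y=(1.067233, 0.000000)  product (-0.318476, -0.000000)
  m=+1: Y*=(-0.016217, 0.119041)  Y=(-0.164869, 0.001399)  product (0.002507, -0.019649)
  m=+2: Y*=(-0.301254, -0.083632)  Y=(0.012406, -0.000211)  product (-0.003755, -0.000974)
  m=+3: Y*=(-0.030615, 0.071179)  Y=(-0.000598, 0.000015)  product (0.000017, -0.000043)
  m=+4: Y*=(-0.301673, -0.181482)  Y=(0.000020, -0.000001)  product (-0.000006, -0.000003)
  m=+5: Y*=(0.025098, -0.031228)  Y=(-0.000000, 0.000000)  product (-0.000000, 0.000000)
  m=+6: Y*=(-0.270444, -0.285446)  Y=(0.000000, -0.000000)  product (-0.000000, -0.000000)
  m=+7: Y*=(0.318650, -0.228944)  Y=(-0.000000, 0.000000)  product (-0.000000, 0.000000)
Accumulated sum (-0.320950, -0.000000); after 4π/(2l+1) scaling, (-0.268879, -0.000000) ⇒ P_7 = -0.268879

-0.268879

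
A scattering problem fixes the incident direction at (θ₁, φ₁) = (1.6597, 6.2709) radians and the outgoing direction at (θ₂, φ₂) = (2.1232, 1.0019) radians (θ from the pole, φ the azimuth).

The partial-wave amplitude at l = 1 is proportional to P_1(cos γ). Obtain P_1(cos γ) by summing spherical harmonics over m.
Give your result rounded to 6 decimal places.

Summing Y*_{l m}(θ₁,φ₁)·Y_{l m}(θ₂,φ₂) over m ∈ [−1, 1]; prefactor 4π/(2·1+1) = 4.188790:
  m=-1: Y*=0.34410 - 0.00423j  Y=0.15844 - 0.24778j  product 0.05347 - 0.08593j
  m=+0: Y*=-0.04338 + 0.00000j  Y=-0.25639 + 0.00000j  product 0.01112 + 0.00000j
  m=+1: Y*=-0.34410 - 0.00423j  Y=-0.15844 - 0.24778j  product 0.05347 + 0.08593j
Σ over m = 0.11806 + 0.00000j; ×(4π/3) → 0.49455 + 0.00000j. Real part: 0.494547

0.494547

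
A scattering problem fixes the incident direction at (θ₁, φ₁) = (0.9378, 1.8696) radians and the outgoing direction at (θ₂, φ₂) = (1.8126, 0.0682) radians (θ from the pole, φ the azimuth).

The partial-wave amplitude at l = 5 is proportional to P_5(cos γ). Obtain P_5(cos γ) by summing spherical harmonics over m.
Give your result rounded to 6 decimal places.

-0.339473

Addition theorem: P_5(cos γ) = (4π/11) Σ_m Y*_{lm}(Ω₁) Y_{lm}(Ω₂), m = −5…5:
  [-5]  conj(Y_{5,-5})(Ω₁) = -0.15766 + 0.01213j ; Y_{5,-5}(Ω₂) = 0.37738 - 0.13392j ; Δ = -0.05787 + 0.02569j
  [-4]  conj(Y_{5,-4})(Ω₁) = 0.13458 + 0.34132j ; Y_{5,-4}(Ω₂) = -0.30075 + 0.08414j ; Δ = -0.06920 - 0.09133j
  [-3]  conj(Y_{5,-3})(Ω₁) = 0.30442 - 0.24336j ; Y_{5,-3}(Ω₂) = -0.15003 + 0.03113j ; Δ = -0.03810 + 0.04599j
  [-2]  conj(Y_{5,-2})(Ω₁) = -0.02685 - 0.01828j ; Y_{5,-2}(Ω₂) = 0.31380 - 0.04307j ; Δ = -0.00921 - 0.00458j
  [-1]  conj(Y_{5,-1})(Ω₁) = 0.10092 - 0.32762j ; Y_{5,-1}(Ω₂) = 0.08262 - 0.00564j ; Δ = 0.00649 - 0.02764j
  [+0]  conj(Y_{5,0})(Ω₁) = -0.12322 + 0.00000j ; Y_{5,0}(Ω₂) = -0.31346 + 0.00000j ; Δ = 0.03863 + 0.00000j
  [+1]  conj(Y_{5,1})(Ω₁) = -0.10092 - 0.32762j ; Y_{5,1}(Ω₂) = -0.08262 - 0.00564j ; Δ = 0.00649 + 0.02764j
  [+2]  conj(Y_{5,2})(Ω₁) = -0.02685 + 0.01828j ; Y_{5,2}(Ω₂) = 0.31380 + 0.04307j ; Δ = -0.00921 + 0.00458j
  [+3]  conj(Y_{5,3})(Ω₁) = -0.30442 - 0.24336j ; Y_{5,3}(Ω₂) = 0.15003 + 0.03113j ; Δ = -0.03810 - 0.04599j
  [+4]  conj(Y_{5,4})(Ω₁) = 0.13458 - 0.34132j ; Y_{5,4}(Ω₂) = -0.30075 - 0.08414j ; Δ = -0.06920 + 0.09133j
  [+5]  conj(Y_{5,5})(Ω₁) = 0.15766 + 0.01213j ; Y_{5,5}(Ω₂) = -0.37738 - 0.13392j ; Δ = -0.05787 - 0.02569j
Accumulated sum -0.29716 + 0.00000j; after 4π/(2l+1) scaling, -0.33947 + 0.00000j ⇒ P_5 = -0.339473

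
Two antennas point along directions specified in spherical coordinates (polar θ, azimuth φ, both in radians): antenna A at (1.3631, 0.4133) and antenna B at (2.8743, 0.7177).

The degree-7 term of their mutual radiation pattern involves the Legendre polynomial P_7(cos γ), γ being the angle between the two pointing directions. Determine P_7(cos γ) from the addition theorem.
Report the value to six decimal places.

-0.102176

Term-by-term m-sum for l=7 (normalisation 4π/15 = 0.837758):
  [-7]  conj(Y_{7,-7})(Ω₁) = -0.41630 + 0.10563j ; Y_{7,-7}(Ω₂) = 0.00001 + 0.00004j ; Δ = -0.00001 - 0.00002j
  [-6]  conj(Y_{7,-6})(Ω₁) = -0.26716 + 0.20811j ; Y_{7,-6}(Ω₂) = 0.00024 - 0.00056j ; Δ = 0.00005 + 0.00020j
  [-5]  conj(Y_{7,-5})(Ω₁) = 0.07002 - 0.12949j ; Y_{7,-5}(Ω₂) = -0.00472 + 0.00226j ; Δ = -0.00004 + 0.00077j
  [-4]  conj(Y_{7,-4})(Ω₁) = 0.02794 - 0.33835j ; Y_{7,-4}(Ω₂) = 0.03018 + 0.00838j ; Δ = 0.00368 - 0.00998j
  [-3]  conj(Y_{7,-3})(Ω₁) = 0.01523 + 0.04433j ; Y_{7,-3}(Ω₂) = -0.07326 - 0.11126j ; Δ = 0.00382 - 0.00494j
  [-2]  conj(Y_{7,-2})(Ω₁) = 0.22141 + 0.24045j ; Y_{7,-2}(Ω₂) = -0.05175 + 0.37986j ; Δ = -0.10280 + 0.07166j
  [-1]  conj(Y_{7,-1})(Ω₁) = -0.00696 - 0.00305j ; Y_{7,-1}(Ω₂) = 0.47750 - 0.41686j ; Δ = -0.00460 + 0.00144j
  [+0]  conj(Y_{7,0})(Ω₁) = -0.32140 + 0.00000j ; Y_{7,0}(Ω₂) = -0.24216 + 0.00000j ; Δ = 0.07783 + 0.00000j
  [+1]  conj(Y_{7,1})(Ω₁) = 0.00696 - 0.00305j ; Y_{7,1}(Ω₂) = -0.47750 - 0.41686j ; Δ = -0.00460 - 0.00144j
  [+2]  conj(Y_{7,2})(Ω₁) = 0.22141 - 0.24045j ; Y_{7,2}(Ω₂) = -0.05175 - 0.37986j ; Δ = -0.10280 - 0.07166j
  [+3]  conj(Y_{7,3})(Ω₁) = -0.01523 + 0.04433j ; Y_{7,3}(Ω₂) = 0.07326 - 0.11126j ; Δ = 0.00382 + 0.00494j
  [+4]  conj(Y_{7,4})(Ω₁) = 0.02794 + 0.33835j ; Y_{7,4}(Ω₂) = 0.03018 - 0.00838j ; Δ = 0.00368 + 0.00998j
  [+5]  conj(Y_{7,5})(Ω₁) = -0.07002 - 0.12949j ; Y_{7,5}(Ω₂) = 0.00472 + 0.00226j ; Δ = -0.00004 - 0.00077j
  [+6]  conj(Y_{7,6})(Ω₁) = -0.26716 - 0.20811j ; Y_{7,6}(Ω₂) = 0.00024 + 0.00056j ; Δ = 0.00005 - 0.00020j
  [+7]  conj(Y_{7,7})(Ω₁) = 0.41630 + 0.10563j ; Y_{7,7}(Ω₂) = -0.00001 + 0.00004j ; Δ = -0.00001 + 0.00002j
Total Σ_m = -0.12196 + 0.00000j. Multiply by 0.837758: -0.10218 + 0.00000j. P_7(cos γ) = -0.102176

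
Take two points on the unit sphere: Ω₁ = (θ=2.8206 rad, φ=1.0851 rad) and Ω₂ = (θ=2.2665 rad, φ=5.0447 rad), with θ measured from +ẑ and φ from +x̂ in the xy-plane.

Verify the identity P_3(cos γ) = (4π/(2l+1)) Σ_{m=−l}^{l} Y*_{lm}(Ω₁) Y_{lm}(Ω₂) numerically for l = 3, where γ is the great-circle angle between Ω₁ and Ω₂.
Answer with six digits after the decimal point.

-0.447143

Term-by-term m-sum for l=3 (normalisation 4π/7 = 1.795196):
  term(m=-3) = (0.001911, 0.001569)   from Y*(Ω₁)=(-0.013019, -0.001487), Y(Ω₂)=(-0.158475, -0.102443)
  term(m=-2) = (-0.002428, -0.037179)   from Y*(Ω₁)=(0.054462, -0.079709), Y(Ω₂)=(0.303797, -0.238036)
  term(m=-1) = (-0.063834, 0.068139)   from Y*(Ω₁)=(0.166709, 0.315813), Y(Ω₂)=(0.085293, 0.247149)
  term(m=+0) = (-0.120376, -0.000000)   from Y*(Ω₁)=(-0.531978, -0.000000), Y(Ω₂)=(0.226280, 0.000000)
  term(m=+1) = (-0.063834, -0.068139)   from Y*(Ω₁)=(-0.166709, 0.315813), Y(Ω₂)=(-0.085293, 0.247149)
  term(m=+2) = (-0.002428, 0.037179)   from Y*(Ω₁)=(0.054462, 0.079709), Y(Ω₂)=(0.303797, 0.238036)
  term(m=+3) = (0.001911, -0.001569)   from Y*(Ω₁)=(0.013019, -0.001487), Y(Ω₂)=(0.158475, -0.102443)
Accumulated sum (-0.249077, -0.000000); after 4π/(2l+1) scaling, (-0.447143, -0.000000) ⇒ P_3 = -0.447143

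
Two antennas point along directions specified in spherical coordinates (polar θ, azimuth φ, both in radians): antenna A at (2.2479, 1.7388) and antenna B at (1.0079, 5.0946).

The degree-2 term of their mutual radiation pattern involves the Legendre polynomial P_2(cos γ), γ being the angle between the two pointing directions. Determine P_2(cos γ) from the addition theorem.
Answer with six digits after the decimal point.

0.935961

Summing Y*_{l m}(θ₁,φ₁)·Y_{l m}(θ₂,φ₂) over m ∈ [−2, 2]; prefactor 4π/(2·2+1) = 2.513274:
  term(m=-2) = (0.058967, -0.026931)   from Y*(Ω₁)=(-0.221521, -0.077366), Y(Ω₂)=(-0.199411, 0.191216)
  term(m=-1) = (0.128524, -0.027960)   from Y*(Ω₁)=(0.063082, -0.371938), Y(Ω₂)=(0.130039, 0.323496)
  term(m=+0) = (-0.002575, 0.000000)   from Y*(Ω₁)=(0.056030, -0.000000), Y(Ω₂)=(-0.045950, 0.000000)
  term(m=+1) = (0.128524, 0.027960)   from Y*(Ω₁)=(-0.063082, -0.371938), Y(Ω₂)=(-0.130039, 0.323496)
  term(m=+2) = (0.058967, 0.026931)   from Y*(Ω₁)=(-0.221521, 0.077366), Y(Ω₂)=(-0.199411, -0.191216)
Total Σ_m = (0.372407, -0.000000). Multiply by 2.513274: (0.935961, -0.000000). P_2(cos γ) = 0.935961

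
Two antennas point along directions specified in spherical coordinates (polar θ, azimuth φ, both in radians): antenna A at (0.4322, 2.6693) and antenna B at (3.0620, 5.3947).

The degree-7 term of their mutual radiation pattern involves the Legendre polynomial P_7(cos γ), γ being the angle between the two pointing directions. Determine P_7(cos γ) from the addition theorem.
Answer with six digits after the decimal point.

Term-by-term m-sum for l=7 (normalisation 4π/15 = 0.837758):
  m=-7: 0.00112 - 0.00019j × 0.00000 - 0.00000j = 0.00000 - 0.00000j  (running Σ = 0.00000 - 0.00000j)
  m=-6: -0.00874 - 0.00278j × -0.00000 + 0.00000j = 0.00000 - 0.00000j  (running Σ = 0.00000 - 0.00000j)
  m=-5: 0.03269 + 0.03234j × -0.00000 - 0.00001j = 0.00000 - 0.00000j  (running Σ = 0.00000 - 0.00000j)
  m=-4: -0.04957 - 0.15039j × 0.00027 + 0.00012j = 0.00000 - 0.00005j  (running Σ = 0.00000 - 0.00005j)
  m=-3: -0.05709 + 0.36800j × -0.00389 + 0.00200j = -0.00052 - 0.00154j  (running Σ = -0.00051 - 0.00159j)
  m=-2: 0.31442 - 0.43469j × 0.00946 - 0.04525j = -0.01670 - 0.01834j  (running Σ = -0.01721 - 0.01993j)
  m=-1: -0.24465 + 0.12498j × 0.19631 + 0.24162j = -0.07823 - 0.03458j  (running Σ = -0.09543 - 0.05451j)
  m=0: -0.36765 + 0.00000j × -0.99775 + 0.00000j = 0.36682 + 0.00000j  (running Σ = 0.27139 - 0.05451j)
  m=1: 0.24465 + 0.12498j × -0.19631 + 0.24162j = -0.07823 + 0.03458j  (running Σ = 0.19316 - 0.01993j)
  m=2: 0.31442 + 0.43469j × 0.00946 + 0.04525j = -0.01670 + 0.01834j  (running Σ = 0.17647 - 0.00159j)
  m=3: 0.05709 + 0.36800j × 0.00389 + 0.00200j = -0.00052 + 0.00154j  (running Σ = 0.17595 - 0.00005j)
  m=4: -0.04957 + 0.15039j × 0.00027 - 0.00012j = 0.00000 + 0.00005j  (running Σ = 0.17596 - 0.00000j)
  m=5: -0.03269 + 0.03234j × 0.00000 - 0.00001j = 0.00000 + 0.00000j  (running Σ = 0.17596 - 0.00000j)
  m=6: -0.00874 + 0.00278j × -0.00000 - 0.00000j = 0.00000 + 0.00000j  (running Σ = 0.17596 - 0.00000j)
  m=7: -0.00112 - 0.00019j × -0.00000 - 0.00000j = 0.00000 + 0.00000j  (running Σ = 0.17596 + 0.00000j)
Total Σ_m = 0.17596 + 0.00000j. Multiply by 0.837758: 0.14741 + 0.00000j. P_7(cos γ) = 0.147410

0.147410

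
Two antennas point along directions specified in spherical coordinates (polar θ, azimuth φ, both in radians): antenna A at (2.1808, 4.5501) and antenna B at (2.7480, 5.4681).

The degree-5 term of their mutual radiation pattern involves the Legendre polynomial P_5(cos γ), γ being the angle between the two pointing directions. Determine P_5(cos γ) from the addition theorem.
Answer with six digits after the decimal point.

Summing Y*_{l m}(θ₁,φ₁)·Y_{l m}(θ₂,φ₂) over m ∈ [−5, 5]; prefactor 4π/(2·5+1) = 1.142397:
  m=-5: -0.12453 - 0.11821j × -0.00229 - 0.00310j = -0.00008 + 0.00066j  (running Σ = -0.00008 + 0.00066j)
  m=-4: -0.30230 + 0.22941j × 0.02912 + 0.00347j = -0.00960 + 0.00563j  (running Σ = -0.00968 + 0.00629j)
  m=-3: 0.17412 + 0.32891j × -0.09995 + 0.08356j = -0.04489 - 0.01832j  (running Σ = -0.05457 - 0.01204j)
  m=-2: -0.00956 + 0.00322j × 0.02129 - 0.35820j = 0.00095 + 0.00349j  (running Σ = -0.05362 - 0.00855j)
  m=-1: 0.05653 + 0.34528j × 0.36526 + 0.38762j = -0.11319 + 0.14803j  (running Σ = -0.16681 + 0.13948j)
  m=0: 0.07955 + 0.00000j × -0.12166 + 0.00000j = -0.00968 + 0.00000j  (running Σ = -0.17648 + 0.13948j)
  m=1: -0.05653 + 0.34528j × -0.36526 + 0.38762j = -0.11319 - 0.14803j  (running Σ = -0.28967 - 0.00855j)
  m=2: -0.00956 - 0.00322j × 0.02129 + 0.35820j = 0.00095 - 0.00349j  (running Σ = -0.28872 - 0.01204j)
  m=3: -0.17412 + 0.32891j × 0.09995 + 0.08356j = -0.04489 + 0.01832j  (running Σ = -0.33361 + 0.00629j)
  m=4: -0.30230 - 0.22941j × 0.02912 - 0.00347j = -0.00960 - 0.00563j  (running Σ = -0.34321 + 0.00066j)
  m=5: 0.12453 - 0.11821j × 0.00229 - 0.00310j = -0.00008 - 0.00066j  (running Σ = -0.34329 + 0.00000j)
Accumulated sum -0.34329 + 0.00000j; after 4π/(2l+1) scaling, -0.39217 + 0.00000j ⇒ P_5 = -0.392174

-0.392174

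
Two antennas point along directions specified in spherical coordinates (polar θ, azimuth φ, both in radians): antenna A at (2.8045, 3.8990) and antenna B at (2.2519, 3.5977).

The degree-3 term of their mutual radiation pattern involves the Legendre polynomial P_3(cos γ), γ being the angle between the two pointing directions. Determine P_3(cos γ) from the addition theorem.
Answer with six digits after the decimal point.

Expand P_3 via completeness: Σ_{m} conj(Y_{3,m}) at Ω₁ times Y_{3,m} at Ω₂ —
  [-3]  conj(Y_{3,-3})(Ω₁) = (0.009741, -0.011532) ; Y_{3,-3}(Ω₂) = (-0.039339, 0.191630) ; Δ = (0.001827, 0.002320)
  [-2]  conj(Y_{3,-2})(Ω₁) = (-0.005903, -0.105340) ; Y_{3,-2}(Ω₂) = (-0.237683, 0.307150) ; Δ = (0.033758, 0.023224)
  [-1]  conj(Y_{3,-1})(Ω₁) = (-0.268192, -0.253584) ; Y_{3,-1}(Ω₂) = (-0.221416, 0.108629) ; Δ = (0.086929, 0.027014)
  [+0]  conj(Y_{3,0})(Ω₁) = (-0.511723, -0.000000) ; Y_{3,0}(Ω₂) = (0.239130, 0.000000) ; Δ = (-0.122368, -0.000000)
  [+1]  conj(Y_{3,1})(Ω₁) = (0.268192, -0.253584) ; Y_{3,1}(Ω₂) = (0.221416, 0.108629) ; Δ = (0.086929, -0.027014)
  [+2]  conj(Y_{3,2})(Ω₁) = (-0.005903, 0.105340) ; Y_{3,2}(Ω₂) = (-0.237683, -0.307150) ; Δ = (0.033758, -0.023224)
  [+3]  conj(Y_{3,3})(Ω₁) = (-0.009741, -0.011532) ; Y_{3,3}(Ω₂) = (0.039339, 0.191630) ; Δ = (0.001827, -0.002320)
Σ over m = (0.122659, 0.000000); ×(4π/7) → (0.220197, 0.000000). Real part: 0.220197

0.220197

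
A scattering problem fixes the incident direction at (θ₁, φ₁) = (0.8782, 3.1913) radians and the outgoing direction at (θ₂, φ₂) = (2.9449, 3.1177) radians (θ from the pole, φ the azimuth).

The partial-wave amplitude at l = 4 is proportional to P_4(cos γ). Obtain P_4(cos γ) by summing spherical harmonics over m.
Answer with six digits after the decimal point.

-0.250455

Expand P_4 via completeness: Σ_{m} conj(Y_{4,m}) at Ω₁ times Y_{4,m} at Ω₂ —
  [-4]  conj(Y_{4,-4})(Ω₁) = +0.152175+0.030662i ; Y_{4,-4}(Ω₂) = +0.000643+0.000062i ; Δ = +0.000096+0.000029i
  [-3]  conj(Y_{4,-3})(Ω₁) = -0.360255-0.054124i ; Y_{4,-3}(Ω₂) = +0.009138+0.000656i ; Δ = -0.003257-0.000731i
  [-2]  conj(Y_{4,-2})(Ω₁) = +0.365538+0.036460i ; Y_{4,-2}(Ω₂) = +0.073157+0.003498i ; Δ = +0.026614+0.003946i
  [-1]  conj(Y_{4,-1})(Ω₁) = +0.033875+0.001685i ; Y_{4,-1}(Ω₂) = +0.338348+0.008086i ; Δ = +0.011448+0.000844i
  [+0]  conj(Y_{4,0})(Ω₁) = -0.361085-0.000000i ; Y_{4,0}(Ω₂) = +0.690080+0.000000i ; Δ = -0.249178-0.000000i
  [+1]  conj(Y_{4,1})(Ω₁) = -0.033875+0.001685i ; Y_{4,1}(Ω₂) = -0.338348+0.008086i ; Δ = +0.011448-0.000844i
  [+2]  conj(Y_{4,2})(Ω₁) = +0.365538-0.036460i ; Y_{4,2}(Ω₂) = +0.073157-0.003498i ; Δ = +0.026614-0.003946i
  [+3]  conj(Y_{4,3})(Ω₁) = +0.360255-0.054124i ; Y_{4,3}(Ω₂) = -0.009138+0.000656i ; Δ = -0.003257+0.000731i
  [+4]  conj(Y_{4,4})(Ω₁) = +0.152175-0.030662i ; Y_{4,4}(Ω₂) = +0.000643-0.000062i ; Δ = +0.000096-0.000029i
Total Σ_m = -0.179375+0.000000i. Multiply by 1.396263: -0.250455+0.000000i. P_4(cos γ) = -0.250455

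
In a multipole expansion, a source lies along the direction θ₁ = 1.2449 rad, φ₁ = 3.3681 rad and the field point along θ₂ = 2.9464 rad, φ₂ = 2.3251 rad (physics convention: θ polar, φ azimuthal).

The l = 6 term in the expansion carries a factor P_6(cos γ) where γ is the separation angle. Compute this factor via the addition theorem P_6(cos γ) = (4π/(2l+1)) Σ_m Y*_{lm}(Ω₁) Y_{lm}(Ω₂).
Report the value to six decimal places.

Summing Y*_{l m}(θ₁,φ₁)·Y_{l m}(θ₂,φ₂) over m ∈ [−6, 6]; prefactor 4π/(2·6+1) = 0.966644:
  [-6]  conj(Y_{6,-6})(Ω₁) = 0.07340 + 0.34144j ; Y_{6,-6}(Ω₂) = 0.00000 - 0.00003j ; Δ = 0.00001 - 0.00000j
  [-5]  conj(Y_{6,-5})(Ω₁) = -0.17350 - 0.37021j ; Y_{6,-5}(Ω₂) = -0.00027 - 0.00036j ; Δ = -0.00009 + 0.00016j
  [-4]  conj(Y_{6,-4})(Ω₁) = 0.02261 + 0.02884j ; Y_{6,-4}(Ω₂) = -0.00480 - 0.00060j ; Δ = -0.00009 - 0.00015j
  [-3]  conj(Y_{6,-3})(Ω₁) = 0.25828 + 0.20865j ; Y_{6,-3}(Ω₂) = -0.02723 + 0.02257j ; Δ = -0.01174 + 0.00015j
  [-2]  conj(Y_{6,-2})(Ω₁) = -0.13097 - 0.06375j ; Y_{6,-2}(Ω₂) = -0.01084 + 0.17415j ; Δ = 0.01252 - 0.02212j
  [-1]  conj(Y_{6,-1})(Ω₁) = -0.27661 - 0.06375j ; Y_{6,-1}(Ω₂) = 0.35924 + 0.38230j ; Δ = -0.07500 - 0.12865j
  [+0]  conj(Y_{6,0})(Ω₁) = 0.17175 + 0.00000j ; Y_{6,0}(Ω₂) = 0.64858 + 0.00000j ; Δ = 0.11140 + 0.00000j
  [+1]  conj(Y_{6,1})(Ω₁) = 0.27661 - 0.06375j ; Y_{6,1}(Ω₂) = -0.35924 + 0.38230j ; Δ = -0.07500 + 0.12865j
  [+2]  conj(Y_{6,2})(Ω₁) = -0.13097 + 0.06375j ; Y_{6,2}(Ω₂) = -0.01084 - 0.17415j ; Δ = 0.01252 + 0.02212j
  [+3]  conj(Y_{6,3})(Ω₁) = -0.25828 + 0.20865j ; Y_{6,3}(Ω₂) = 0.02723 + 0.02257j ; Δ = -0.01174 - 0.00015j
  [+4]  conj(Y_{6,4})(Ω₁) = 0.02261 - 0.02884j ; Y_{6,4}(Ω₂) = -0.00480 + 0.00060j ; Δ = -0.00009 + 0.00015j
  [+5]  conj(Y_{6,5})(Ω₁) = 0.17350 - 0.37021j ; Y_{6,5}(Ω₂) = 0.00027 - 0.00036j ; Δ = -0.00009 - 0.00016j
  [+6]  conj(Y_{6,6})(Ω₁) = 0.07340 - 0.34144j ; Y_{6,6}(Ω₂) = 0.00000 + 0.00003j ; Δ = 0.00001 + 0.00000j
Accumulated sum -0.03738 + 0.00000j; after 4π/(2l+1) scaling, -0.03613 + 0.00000j ⇒ P_6 = -0.036134

-0.036134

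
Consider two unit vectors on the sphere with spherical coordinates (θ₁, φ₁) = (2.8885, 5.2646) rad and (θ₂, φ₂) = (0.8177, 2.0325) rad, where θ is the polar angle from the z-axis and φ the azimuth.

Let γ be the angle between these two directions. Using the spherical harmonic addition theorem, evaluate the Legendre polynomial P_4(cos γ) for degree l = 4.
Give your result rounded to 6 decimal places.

-0.076072

Expand P_4 via completeness: Σ_{m} conj(Y_{4,m}) at Ω₁ times Y_{4,m} at Ω₂ —
  m=-4: -0.001036+0.001397i × -0.034169-0.120633i = +0.000204+0.000077i  (running Σ = +0.000204+0.000077i)
  m=-3: +0.018955+0.001631i × +0.326710+0.061372i = +0.006093+0.001696i  (running Σ = +0.006297+0.001773i)
  m=-2: -0.052448-0.104185i × -0.244207+0.322986i = +0.046458+0.008503i  (running Σ = +0.052755+0.010276i)
  m=-1: -0.214241+0.347708i × -0.028817-0.057915i = +0.026311+0.002388i  (running Σ = +0.079066+0.012664i)
  m=0: +0.595531-0.000000i × -0.357019+0.000000i = -0.212616+0.000000i  (running Σ = -0.133549+0.012664i)
  m=1: +0.214241+0.347708i × +0.028817-0.057915i = +0.026311-0.002388i  (running Σ = -0.107238+0.010276i)
  m=2: -0.052448+0.104185i × -0.244207-0.322986i = +0.046458-0.008503i  (running Σ = -0.060779+0.001773i)
  m=3: -0.018955+0.001631i × -0.326710+0.061372i = +0.006093-0.001696i  (running Σ = -0.054687+0.000077i)
  m=4: -0.001036-0.001397i × -0.034169+0.120633i = +0.000204-0.000077i  (running Σ = -0.054483+0.000000i)
Accumulated sum -0.054483+0.000000i; after 4π/(2l+1) scaling, -0.076072+0.000000i ⇒ P_4 = -0.076072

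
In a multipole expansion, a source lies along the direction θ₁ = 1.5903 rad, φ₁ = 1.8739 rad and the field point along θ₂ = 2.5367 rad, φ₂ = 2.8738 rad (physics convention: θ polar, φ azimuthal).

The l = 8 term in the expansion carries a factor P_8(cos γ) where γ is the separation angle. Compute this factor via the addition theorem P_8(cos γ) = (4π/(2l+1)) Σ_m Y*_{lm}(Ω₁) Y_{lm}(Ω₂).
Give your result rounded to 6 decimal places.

-0.265121

Summing Y*_{l m}(θ₁,φ₁)·Y_{l m}(θ₂,φ₂) over m ∈ [−8, 8]; prefactor 4π/(2·8+1) = 0.739198:
  term(m=-8) = -0.00042 - 0.00287j   from Y*(Ω₁)=-0.38801 + 0.33810j, Y(Ω₂)=-0.00305 + 0.00474j
  term(m=-7) = 0.00099 - 0.00086j   from Y*(Ω₁)=-0.03421 - 0.02102j, Y(Ω₂)=-0.00976 + 0.03112j
  term(m=-6) = -0.04180 - 0.01219j   from Y*(Ω₁)=-0.09170 + 0.36242j, Y(Ω₂)=-0.00419 + 0.11640j
  term(m=-5) = -0.00382 - 0.01294j   from Y*(Ω₁)=-0.04737 + 0.00262j, Y(Ω₂)=0.06534 + 0.27678j
  term(m=-4) = -0.10194 + 0.11794j   from Y*(Ω₁)=0.11740 + 0.31343j, Y(Ω₂)=0.22315 + 0.40884j
  term(m=-3) = -0.02172 - 0.00310j   from Y*(Ω₁)=-0.04017 + 0.03127j, Y(Ω₂)=0.29928 + 0.31024j
  term(m=-2) = 0.00217 + 0.00475j   from Y*(Ω₁)=0.26165 + 0.18140j, Y(Ω₂)=0.01410 + 0.00837j
  term(m=-1) = 0.01153 - 0.01795j   from Y*(Ω₁)=-0.01564 + 0.05001j, Y(Ω₂)=-0.39271 - 0.10775j
  term(m=+0) = -0.04862 + 0.00000j   from Y*(Ω₁)=0.31369 + 0.00000j, Y(Ω₂)=-0.15501 + 0.00000j
  term(m=+1) = 0.01153 + 0.01795j   from Y*(Ω₁)=0.01564 + 0.05001j, Y(Ω₂)=0.39271 - 0.10775j
  term(m=+2) = 0.00217 - 0.00475j   from Y*(Ω₁)=0.26165 - 0.18140j, Y(Ω₂)=0.01410 - 0.00837j
  term(m=+3) = -0.02172 + 0.00310j   from Y*(Ω₁)=0.04017 + 0.03127j, Y(Ω₂)=-0.29928 + 0.31024j
  term(m=+4) = -0.10194 - 0.11794j   from Y*(Ω₁)=0.11740 - 0.31343j, Y(Ω₂)=0.22315 - 0.40884j
  term(m=+5) = -0.00382 + 0.01294j   from Y*(Ω₁)=0.04737 + 0.00262j, Y(Ω₂)=-0.06534 + 0.27678j
  term(m=+6) = -0.04180 + 0.01219j   from Y*(Ω₁)=-0.09170 - 0.36242j, Y(Ω₂)=-0.00419 - 0.11640j
  term(m=+7) = 0.00099 + 0.00086j   from Y*(Ω₁)=0.03421 - 0.02102j, Y(Ω₂)=0.00976 + 0.03112j
  term(m=+8) = -0.00042 + 0.00287j   from Y*(Ω₁)=-0.38801 - 0.33810j, Y(Ω₂)=-0.00305 - 0.00474j
Total Σ_m = -0.35866 + 0.00000j. Multiply by 0.739198: -0.26512 + 0.00000j. P_8(cos γ) = -0.265121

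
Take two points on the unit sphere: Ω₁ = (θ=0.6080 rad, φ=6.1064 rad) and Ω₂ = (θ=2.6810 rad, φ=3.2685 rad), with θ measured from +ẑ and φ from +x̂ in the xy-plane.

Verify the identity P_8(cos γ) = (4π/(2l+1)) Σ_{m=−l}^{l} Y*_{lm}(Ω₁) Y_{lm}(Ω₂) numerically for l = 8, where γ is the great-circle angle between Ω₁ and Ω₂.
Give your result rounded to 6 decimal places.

Summing Y*_{l m}(θ₁,φ₁)·Y_{l m}(θ₂,φ₂) over m ∈ [−8, 8]; prefactor 4π/(2·8+1) = 0.739198:
  term(m=-8) = -0.000003-0.000003i   from Y*(Ω₁)=+0.000911-0.005772i, Y(Ω₂)=+0.000414-0.000667i
  term(m=-7) = -0.000112-0.000181i   from Y*(Ω₁)=+0.010987-0.031735i, Y(Ω₂)=+0.003992-0.004912i
  term(m=-6) = -0.000949-0.003695i   from Y*(Ω₁)=+0.058139-0.103918i, Y(Ω₂)=+0.023187-0.022102i
  term(m=-5) = +0.001723-0.032892i   from Y*(Ω₁)=+0.182900-0.223025i, Y(Ω₂)=+0.091965-0.067694i
  term(m=-4) = +0.047335-0.127289i   from Y*(Ω₁)=+0.355569-0.303858i, Y(Ω₂)=+0.253743-0.141145i
  term(m=-3) = +0.129913-0.167489i   from Y*(Ω₁)=+0.367120-0.215278i, Y(Ω₂)=+0.462398-0.185075i
  term(m=-2) = +0.002169-0.001507i   from Y*(Ω₁)=+0.005335-0.001969i, Y(Ω₂)=+0.449612-0.116633i
  term(m=-1) = +0.014088-0.004415i   from Y*(Ω₁)=-0.402960+0.071989i, Y(Ω₂)=-0.035778+0.004565i
  term(m=+0) = +0.068533+0.000000i   from Y*(Ω₁)=-0.144241-0.000000i, Y(Ω₂)=-0.475130+0.000000i
  term(m=+1) = +0.014088+0.004415i   from Y*(Ω₁)=+0.402960+0.071989i, Y(Ω₂)=+0.035778+0.004565i
  term(m=+2) = +0.002169+0.001507i   from Y*(Ω₁)=+0.005335+0.001969i, Y(Ω₂)=+0.449612+0.116633i
  term(m=+3) = +0.129913+0.167489i   from Y*(Ω₁)=-0.367120-0.215278i, Y(Ω₂)=-0.462398-0.185075i
  term(m=+4) = +0.047335+0.127289i   from Y*(Ω₁)=+0.355569+0.303858i, Y(Ω₂)=+0.253743+0.141145i
  term(m=+5) = +0.001723+0.032892i   from Y*(Ω₁)=-0.182900-0.223025i, Y(Ω₂)=-0.091965-0.067694i
  term(m=+6) = -0.000949+0.003695i   from Y*(Ω₁)=+0.058139+0.103918i, Y(Ω₂)=+0.023187+0.022102i
  term(m=+7) = -0.000112+0.000181i   from Y*(Ω₁)=-0.010987-0.031735i, Y(Ω₂)=-0.003992-0.004912i
  term(m=+8) = -0.000003+0.000003i   from Y*(Ω₁)=+0.000911+0.005772i, Y(Ω₂)=+0.000414+0.000667i
Σ over m = +0.456862+0.000000i; ×(4π/17) → +0.337712+0.000000i. Real part: 0.337712

0.337712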